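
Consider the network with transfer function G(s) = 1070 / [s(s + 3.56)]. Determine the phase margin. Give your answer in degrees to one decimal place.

6.2°

Gain crossover: |G(jω)| = 1 at ω ≈ 32.6 rad s⁻¹.
∠G(j32.6) = −90° − arctan(32.6/3.56) ≈ -173.77°
PM = 180° + (-173.77°) = 6.23°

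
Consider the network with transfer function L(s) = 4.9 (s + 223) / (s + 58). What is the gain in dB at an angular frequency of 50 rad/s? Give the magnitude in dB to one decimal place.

23.3 dB

|j50 + 223| = √(50² + 223²) = 228.5
|j50 + 58| = √(50² + 58²) = 76.58
|L(j50)| = 4.9 × 228.5 / 76.58 = 14.624
20 log₁₀(14.624) = 23.30 dB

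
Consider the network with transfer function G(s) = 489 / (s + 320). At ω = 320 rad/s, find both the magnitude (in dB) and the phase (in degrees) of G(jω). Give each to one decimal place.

|G| = 0.7 dB, ∠G = -45.0°

|j320 + 320| = √(320² + 320²) = 452.5
|G(j320)| = 489 / 452.5 = 1.0805
20 log₁₀(1.0805) = 0.67 dB
∠(j320 + 320) = arctan(320/320) = 45.00°
∠G(j320) = −45.00° = -45.00°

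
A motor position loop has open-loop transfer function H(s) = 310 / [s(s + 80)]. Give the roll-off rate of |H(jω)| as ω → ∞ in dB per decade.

-40 dB/decade

With 0 zeros and 2 poles, the high-frequency asymptotic slope is 20 × (0 − 2) = -40 dB/decade.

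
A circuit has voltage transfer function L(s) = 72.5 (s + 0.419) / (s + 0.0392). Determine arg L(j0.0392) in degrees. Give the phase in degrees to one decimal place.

∠(j0.0392 + 0.419) = arctan(0.0392/0.419) = 5.34°
∠(j0.0392 + 0.0392) = arctan(0.0392/0.0392) = 45.00°
∠L(j0.0392) = 5.34° − 45.00° = -39.66°

-39.7°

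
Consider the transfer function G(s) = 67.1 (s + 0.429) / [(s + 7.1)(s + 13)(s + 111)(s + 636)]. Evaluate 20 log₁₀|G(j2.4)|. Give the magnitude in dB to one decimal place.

|j2.4 + 0.429| = √(2.4² + 0.429²) = 2.438
|j2.4 + 7.1| = √(2.4² + 7.1²) = 7.495
|j2.4 + 13| = √(2.4² + 13²) = 13.22
|j2.4 + 111| = √(2.4² + 111²) = 111
|j2.4 + 636| = √(2.4² + 636²) = 636
|G(j2.4)| = 67.1 × 2.438 / (7.495 × 13.22 × 111 × 636) = 2.3383e-05
20 log₁₀(2.3383e-05) = -92.62 dB

-92.6 dB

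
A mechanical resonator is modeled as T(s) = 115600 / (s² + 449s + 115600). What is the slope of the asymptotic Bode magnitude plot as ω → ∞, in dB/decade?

-40 dB/decade

With 0 zeros and 2 poles, the high-frequency asymptotic slope is 20 × (0 − 2) = -40 dB/decade.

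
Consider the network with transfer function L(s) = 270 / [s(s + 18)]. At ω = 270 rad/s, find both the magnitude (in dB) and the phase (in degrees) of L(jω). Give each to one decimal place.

|j270 + 18| = √(270² + 18²) = 270.6
|j270| = 270
|L(j270)| = 270 / (270.6 × 270) = 0.0036955
20 log₁₀(0.0036955) = -48.65 dB
∠(j270 + 18) = arctan(270/18) = 86.19°
∠(j270) = 90.00°
∠L(j270) = − (86.19° + 90.00°) = -176.19°

|L| = -48.6 dB, ∠L = -176.2°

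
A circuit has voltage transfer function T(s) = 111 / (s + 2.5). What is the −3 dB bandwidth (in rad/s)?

2.5 rad/s

For a single-pole low-pass, the −3 dB point is at the pole: ω = 2.5 rad/s.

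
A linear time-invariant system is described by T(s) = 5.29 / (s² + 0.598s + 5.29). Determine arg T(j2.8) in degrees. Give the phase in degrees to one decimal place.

∠[(j2.8)² + 0.598(j2.8) + 5.29] = ∠[-2.55 + j1.6744] = 146.71°
∠T(j2.8) = −146.71° = -146.71°

-146.7°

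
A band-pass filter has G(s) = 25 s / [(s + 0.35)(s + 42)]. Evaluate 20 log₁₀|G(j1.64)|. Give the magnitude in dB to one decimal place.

-4.7 dB

|j1.64| = 1.64
|j1.64 + 0.35| = √(1.64² + 0.35²) = 1.677
|j1.64 + 42| = √(1.64² + 42²) = 42.03
|G(j1.64)| = 25 × 1.64 / (1.677 × 42.03) = 0.58169
20 log₁₀(0.58169) = -4.71 dB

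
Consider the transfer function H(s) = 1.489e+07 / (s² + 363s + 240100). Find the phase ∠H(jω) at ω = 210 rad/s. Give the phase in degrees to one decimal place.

-21.3 deg

∠[(j210)² + 363(j210) + 240100] = ∠[1.96e+05 + j76230] = 21.25°
∠H(j210) = −21.25° = -21.25°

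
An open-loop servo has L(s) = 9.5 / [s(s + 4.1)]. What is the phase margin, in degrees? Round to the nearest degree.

63°

Gain crossover: |L(jω)| = 1 at ω ≈ 2.07 rad/sec.
∠L(j2.07) = −90° − arctan(2.07/4.1) ≈ -116.77°
PM = 180° + (-116.77°) = 63.23°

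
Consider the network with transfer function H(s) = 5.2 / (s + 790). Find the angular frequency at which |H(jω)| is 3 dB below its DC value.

790 rad s⁻¹

For a single-pole low-pass, the −3 dB point is at the pole: ω = 790 rad s⁻¹.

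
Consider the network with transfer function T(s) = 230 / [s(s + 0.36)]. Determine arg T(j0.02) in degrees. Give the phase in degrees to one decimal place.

-93.2°

∠(j0.02 + 0.36) = arctan(0.02/0.36) = 3.18°
∠(j0.02) = 90.00°
∠T(j0.02) = − (3.18° + 90.00°) = -93.18°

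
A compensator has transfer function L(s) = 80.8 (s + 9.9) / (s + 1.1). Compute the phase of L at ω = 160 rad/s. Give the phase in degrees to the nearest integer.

∠(j160 + 9.9) = arctan(160/9.9) = 86.46°
∠(j160 + 1.1) = arctan(160/1.1) = 89.61°
∠L(j160) = 86.46° − 89.61° = -3.15°

-3°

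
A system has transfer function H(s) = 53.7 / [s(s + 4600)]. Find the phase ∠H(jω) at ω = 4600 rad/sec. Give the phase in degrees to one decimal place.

∠(j4600 + 4600) = arctan(4600/4600) = 45.00°
∠(j4600) = 90.00°
∠H(j4600) = − (45.00° + 90.00°) = -135.00°

-135.0°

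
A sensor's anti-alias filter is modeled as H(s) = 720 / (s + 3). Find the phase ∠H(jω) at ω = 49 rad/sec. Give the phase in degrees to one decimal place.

∠(j49 + 3) = arctan(49/3) = 86.50°
∠H(j49) = −86.50° = -86.50°

-86.5°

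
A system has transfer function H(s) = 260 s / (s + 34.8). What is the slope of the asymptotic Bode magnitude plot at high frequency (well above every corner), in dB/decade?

With 1 zero and 1 pole, the high-frequency asymptotic slope is 20 × (1 − 1) = 0 dB/decade.

0 dB/decade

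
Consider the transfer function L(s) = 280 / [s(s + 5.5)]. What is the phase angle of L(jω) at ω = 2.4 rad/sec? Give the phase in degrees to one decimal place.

-113.6 deg

∠(j2.4 + 5.5) = arctan(2.4/5.5) = 23.57°
∠(j2.4) = 90.00°
∠L(j2.4) = − (23.57° + 90.00°) = -113.57°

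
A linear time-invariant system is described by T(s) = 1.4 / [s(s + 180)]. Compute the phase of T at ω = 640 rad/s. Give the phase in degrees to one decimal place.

∠(j640 + 180) = arctan(640/180) = 74.29°
∠(j640) = 90.00°
∠T(j640) = − (74.29° + 90.00°) = -164.29°

-164.3 deg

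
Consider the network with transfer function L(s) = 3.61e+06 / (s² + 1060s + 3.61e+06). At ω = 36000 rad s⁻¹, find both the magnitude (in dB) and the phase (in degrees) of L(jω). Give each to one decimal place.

|(j36000)² + 1060(j36000) + 3.61e+06| = |-1.2924e+09 + j3.816e+07| = 1.293e+09
|L(j36000)| = 3.61e+06 / 1.293e+09 = 0.0027921
20 log₁₀(0.0027921) = -51.08 dB
∠[(j36000)² + 1060(j36000) + 3.61e+06] = ∠[-1.2924e+09 + j3.816e+07] = 178.31°
∠L(j36000) = −178.31° = -178.31°

|L| = -51.1 dB, ∠L = -178.3 deg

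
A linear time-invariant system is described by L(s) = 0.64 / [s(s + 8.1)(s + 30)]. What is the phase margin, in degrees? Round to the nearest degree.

Gain crossover: |L(jω)| = 1 at ω ≈ 0.00263 rad s⁻¹.
∠L(j0.00263) = −90° − arctan(0.00263/8.1) − arctan(0.00263/30) ≈ -90.02°
PM = 180° + (-90.02°) = 89.98°

90 deg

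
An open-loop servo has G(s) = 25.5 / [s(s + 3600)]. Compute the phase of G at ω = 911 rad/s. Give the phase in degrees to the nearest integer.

∠(j911 + 3600) = arctan(911/3600) = 14.20°
∠(j911) = 90.00°
∠G(j911) = − (14.20° + 90.00°) = -104.20°

-104°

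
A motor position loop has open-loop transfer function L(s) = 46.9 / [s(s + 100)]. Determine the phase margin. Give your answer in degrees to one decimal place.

89.7°

Gain crossover: |L(jω)| = 1 at ω ≈ 0.469 rad/s.
∠L(j0.469) = −90° − arctan(0.469/100) ≈ -90.27°
PM = 180° + (-90.27°) = 89.73°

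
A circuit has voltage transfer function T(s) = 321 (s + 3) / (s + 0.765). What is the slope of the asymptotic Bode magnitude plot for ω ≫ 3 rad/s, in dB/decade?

With 1 zero and 1 pole, the high-frequency asymptotic slope is 20 × (1 − 1) = 0 dB/decade.

0 dB/decade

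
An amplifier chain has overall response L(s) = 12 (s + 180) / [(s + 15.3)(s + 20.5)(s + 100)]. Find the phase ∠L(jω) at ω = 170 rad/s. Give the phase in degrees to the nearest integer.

∠(j170 + 180) = arctan(170/180) = 43.36°
∠(j170 + 15.3) = arctan(170/15.3) = 84.86°
∠(j170 + 20.5) = arctan(170/20.5) = 83.12°
∠(j170 + 100) = arctan(170/100) = 59.53°
∠L(j170) = 43.36° − (84.86° + 83.12° + 59.53°) = -184.15°

-184°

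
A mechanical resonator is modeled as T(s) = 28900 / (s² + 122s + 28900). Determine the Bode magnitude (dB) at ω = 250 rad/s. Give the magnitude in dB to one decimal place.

|(j250)² + 122(j250) + 28900| = |-33600 + j30500| = 4.538e+04
|T(j250)| = 28900 / 4.538e+04 = 0.63687
20 log₁₀(0.63687) = -3.92 dB

-3.9 dB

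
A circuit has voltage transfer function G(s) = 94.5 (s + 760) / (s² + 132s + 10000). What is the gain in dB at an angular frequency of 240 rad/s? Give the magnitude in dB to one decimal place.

|j240 + 760| = √(240² + 760²) = 797
|(j240)² + 132(j240) + 10000| = |-47600 + j31680| = 5.718e+04
|G(j240)| = 94.5 × 797 / 5.718e+04 = 1.3172
20 log₁₀(1.3172) = 2.39 dB

2.4 dB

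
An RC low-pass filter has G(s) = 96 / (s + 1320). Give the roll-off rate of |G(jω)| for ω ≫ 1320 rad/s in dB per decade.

-20 dB/decade

With 0 zeros and 1 pole, the high-frequency asymptotic slope is 20 × (0 − 1) = -20 dB/decade.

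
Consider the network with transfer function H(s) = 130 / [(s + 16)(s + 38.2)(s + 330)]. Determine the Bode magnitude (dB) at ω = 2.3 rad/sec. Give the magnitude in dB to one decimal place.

-63.9 dB

|j2.3 + 16| = √(2.3² + 16²) = 16.16
|j2.3 + 38.2| = √(2.3² + 38.2²) = 38.27
|j2.3 + 330| = √(2.3² + 330²) = 330
|H(j2.3)| = 130 / (16.16 × 38.27 × 330) = 0.00063681
20 log₁₀(0.00063681) = -63.92 dB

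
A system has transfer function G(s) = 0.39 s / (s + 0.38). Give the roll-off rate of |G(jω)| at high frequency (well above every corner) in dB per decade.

With 1 zero and 1 pole, the high-frequency asymptotic slope is 20 × (1 − 1) = 0 dB/decade.

0 dB/decade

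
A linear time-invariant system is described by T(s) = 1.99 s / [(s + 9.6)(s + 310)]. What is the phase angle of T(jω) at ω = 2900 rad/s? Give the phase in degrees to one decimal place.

-83.7 deg

∠(j2900) = 90.00°
∠(j2900 + 9.6) = arctan(2900/9.6) = 89.81°
∠(j2900 + 310) = arctan(2900/310) = 83.90°
∠T(j2900) = 90.00° − (89.81° + 83.90°) = -83.71°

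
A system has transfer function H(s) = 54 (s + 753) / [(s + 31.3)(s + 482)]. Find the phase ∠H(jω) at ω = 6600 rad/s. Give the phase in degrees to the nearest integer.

∠(j6600 + 753) = arctan(6600/753) = 83.49°
∠(j6600 + 31.3) = arctan(6600/31.3) = 89.73°
∠(j6600 + 482) = arctan(6600/482) = 85.82°
∠H(j6600) = 83.49° − (89.73° + 85.82°) = -92.06°

-92°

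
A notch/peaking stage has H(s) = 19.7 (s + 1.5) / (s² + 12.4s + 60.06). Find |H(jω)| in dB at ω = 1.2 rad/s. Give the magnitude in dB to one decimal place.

|j1.2 + 1.5| = √(1.2² + 1.5²) = 1.921
|(j1.2)² + 12.4(j1.2) + 60.06| = |58.62 + j14.88| = 60.48
|H(j1.2)| = 19.7 × 1.921 / 60.48 = 0.62571
20 log₁₀(0.62571) = -4.07 dB

-4.1 dB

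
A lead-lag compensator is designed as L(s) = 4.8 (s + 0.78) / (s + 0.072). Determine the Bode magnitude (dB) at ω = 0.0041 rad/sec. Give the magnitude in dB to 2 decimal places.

34.31 dB

|j0.0041 + 0.78| = √(0.0041² + 0.78²) = 0.78
|j0.0041 + 0.072| = √(0.0041² + 0.072²) = 0.07212
|L(j0.0041)| = 4.8 × 0.78 / 0.07212 = 51.917
20 log₁₀(51.917) = 34.306 dB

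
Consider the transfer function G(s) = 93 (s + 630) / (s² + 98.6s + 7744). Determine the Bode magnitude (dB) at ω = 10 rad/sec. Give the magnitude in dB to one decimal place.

|j10 + 630| = √(10² + 630²) = 630.1
|(j10)² + 98.6(j10) + 7744| = |7644 + j986| = 7707
|G(j10)| = 93 × 630.1 / 7707 = 7.6028
20 log₁₀(7.6028) = 17.62 dB

17.6 dB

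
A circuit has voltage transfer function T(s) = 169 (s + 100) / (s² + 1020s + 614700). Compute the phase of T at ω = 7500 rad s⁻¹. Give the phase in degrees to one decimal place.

∠(j7500 + 100) = arctan(7500/100) = 89.24°
∠[(j7500)² + 1020(j7500) + 614700] = ∠[-5.5635e+07 + j7.65e+06] = 172.17°
∠T(j7500) = 89.24° − 172.17° = -82.93°

-82.9°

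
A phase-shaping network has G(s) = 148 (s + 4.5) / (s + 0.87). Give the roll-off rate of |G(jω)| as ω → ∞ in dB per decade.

With 1 zero and 1 pole, the high-frequency asymptotic slope is 20 × (1 − 1) = 0 dB/decade.

0 dB/decade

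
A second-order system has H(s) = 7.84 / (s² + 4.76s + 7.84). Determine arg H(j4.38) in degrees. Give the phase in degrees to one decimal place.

-118.6°

∠[(j4.38)² + 4.76(j4.38) + 7.84] = ∠[-11.344 + j20.849] = 118.55°
∠H(j4.38) = −118.55° = -118.55°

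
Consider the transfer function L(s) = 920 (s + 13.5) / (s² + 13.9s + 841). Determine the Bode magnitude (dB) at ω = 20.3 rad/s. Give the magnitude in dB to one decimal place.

|j20.3 + 13.5| = √(20.3² + 13.5²) = 24.38
|(j20.3)² + 13.9(j20.3) + 841| = |428.91 + j282.17| = 513.4
|L(j20.3)| = 920 × 24.38 / 513.4 = 43.686
20 log₁₀(43.686) = 32.81 dB

32.8 dB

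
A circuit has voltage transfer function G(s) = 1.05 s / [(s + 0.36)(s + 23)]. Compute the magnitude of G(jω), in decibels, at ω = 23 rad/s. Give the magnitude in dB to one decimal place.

-29.8 dB

|j23| = 23
|j23 + 0.36| = √(23² + 0.36²) = 23
|j23 + 23| = √(23² + 23²) = 32.53
|G(j23)| = 1.05 × 23 / (23 × 32.53) = 0.032277
20 log₁₀(0.032277) = -29.82 dB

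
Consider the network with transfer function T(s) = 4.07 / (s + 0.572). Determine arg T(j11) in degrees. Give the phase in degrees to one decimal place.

-87.0°

∠(j11 + 0.572) = arctan(11/0.572) = 87.02°
∠T(j11) = −87.02° = -87.02°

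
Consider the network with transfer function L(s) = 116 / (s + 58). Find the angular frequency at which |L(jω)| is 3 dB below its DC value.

For a single-pole low-pass, the −3 dB point is at the pole: ω = 58 rad/s.

58 rad/s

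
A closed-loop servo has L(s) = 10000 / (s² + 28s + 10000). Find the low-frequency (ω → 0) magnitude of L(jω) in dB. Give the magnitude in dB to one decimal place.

0.0 dB

L(0) = 10000 / 10000 = 1
20 log₁₀(1) = 0.00 dB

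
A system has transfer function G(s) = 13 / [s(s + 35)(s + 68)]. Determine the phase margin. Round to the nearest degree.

Gain crossover: |G(jω)| = 1 at ω ≈ 0.00546 rad/s.
∠G(j0.00546) = −90° − arctan(0.00546/35) − arctan(0.00546/68) ≈ -90.01°
PM = 180° + (-90.01°) = 89.99°

90°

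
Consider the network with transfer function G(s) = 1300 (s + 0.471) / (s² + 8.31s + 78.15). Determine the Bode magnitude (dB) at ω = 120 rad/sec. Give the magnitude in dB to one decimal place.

20.7 dB

|j120 + 0.471| = √(120² + 0.471²) = 120
|(j120)² + 8.31(j120) + 78.15| = |-14322 + j997.2| = 1.436e+04
|G(j120)| = 1300 × 120 / 1.436e+04 = 10.866
20 log₁₀(10.866) = 20.72 dB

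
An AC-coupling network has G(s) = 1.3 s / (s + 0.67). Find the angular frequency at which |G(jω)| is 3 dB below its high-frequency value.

For a single-pole high-pass, the −3 dB point is at the pole: ω = 0.67 rad s⁻¹.

0.67 rad s⁻¹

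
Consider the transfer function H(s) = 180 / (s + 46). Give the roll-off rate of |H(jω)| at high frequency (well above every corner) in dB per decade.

With 0 zeros and 1 pole, the high-frequency asymptotic slope is 20 × (0 − 1) = -20 dB/decade.

-20 dB/decade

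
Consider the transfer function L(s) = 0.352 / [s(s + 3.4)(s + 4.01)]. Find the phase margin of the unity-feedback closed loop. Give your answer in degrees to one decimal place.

89.2 deg

Gain crossover: |L(jω)| = 1 at ω ≈ 0.0258 rad/s.
∠L(j0.0258) = −90° − arctan(0.0258/3.4) − arctan(0.0258/4.01) ≈ -90.80°
PM = 180° + (-90.80°) = 89.20°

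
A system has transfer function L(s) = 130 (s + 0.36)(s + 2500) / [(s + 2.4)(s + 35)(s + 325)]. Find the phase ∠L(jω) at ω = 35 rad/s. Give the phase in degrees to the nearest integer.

-47°

∠(j35 + 0.36) = arctan(35/0.36) = 89.41°
∠(j35 + 2500) = arctan(35/2500) = 0.80°
∠(j35 + 2.4) = arctan(35/2.4) = 86.08°
∠(j35 + 35) = arctan(35/35) = 45.00°
∠(j35 + 325) = arctan(35/325) = 6.15°
∠L(j35) = 89.41° + 0.80° − (86.08° + 45.00° + 6.15°) = -47.01°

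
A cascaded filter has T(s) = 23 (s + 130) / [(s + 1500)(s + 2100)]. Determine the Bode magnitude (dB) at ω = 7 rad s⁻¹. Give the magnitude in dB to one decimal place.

-60.4 dB

|j7 + 130| = √(7² + 130²) = 130.2
|j7 + 1500| = √(7² + 1500²) = 1500
|j7 + 2100| = √(7² + 2100²) = 2100
|T(j7)| = 23 × 130.2 / (1500 × 2100) = 0.00095057
20 log₁₀(0.00095057) = -60.44 dB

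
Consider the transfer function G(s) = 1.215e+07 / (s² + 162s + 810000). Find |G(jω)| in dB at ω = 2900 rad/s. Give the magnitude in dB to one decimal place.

|(j2900)² + 162(j2900) + 810000| = |-7.6e+06 + j4.698e+05| = 7.615e+06
|G(j2900)| = 1.215e+07 / 7.615e+06 = 1.5956
20 log₁₀(1.5956) = 4.06 dB

4.1 dB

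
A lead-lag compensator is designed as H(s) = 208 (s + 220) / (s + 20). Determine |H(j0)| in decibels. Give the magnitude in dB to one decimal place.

H(0) = 208 × 220 / 20 = 2288
20 log₁₀(2288) = 67.19 dB

67.2 dB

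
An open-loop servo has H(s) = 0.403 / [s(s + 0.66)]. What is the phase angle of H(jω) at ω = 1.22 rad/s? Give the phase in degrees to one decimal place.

-151.6°

∠(j1.22 + 0.66) = arctan(1.22/0.66) = 61.59°
∠(j1.22) = 90.00°
∠H(j1.22) = − (61.59° + 90.00°) = -151.59°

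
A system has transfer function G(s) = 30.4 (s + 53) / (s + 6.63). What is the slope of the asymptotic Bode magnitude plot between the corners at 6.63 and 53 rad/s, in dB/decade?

-20 dB/decade

In this band the factors already past their corner are: pole at 6.63; net slope = -20 dB/decade.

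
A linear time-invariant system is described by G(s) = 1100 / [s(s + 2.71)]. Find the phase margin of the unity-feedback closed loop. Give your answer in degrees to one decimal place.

Gain crossover: |G(jω)| = 1 at ω ≈ 33.1 rad/s.
∠G(j33.1) = −90° − arctan(33.1/2.71) ≈ -175.32°
PM = 180° + (-175.32°) = 4.68°

4.7°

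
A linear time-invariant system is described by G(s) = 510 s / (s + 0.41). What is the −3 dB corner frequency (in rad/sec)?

For a single-pole high-pass, the −3 dB point is at the pole: ω = 0.41 rad/sec.

0.41 rad/sec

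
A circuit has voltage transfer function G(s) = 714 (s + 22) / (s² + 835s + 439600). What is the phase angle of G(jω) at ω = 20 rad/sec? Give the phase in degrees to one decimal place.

∠(j20 + 22) = arctan(20/22) = 42.27°
∠[(j20)² + 835(j20) + 439600] = ∠[4.392e+05 + j16700] = 2.18°
∠G(j20) = 42.27° − 2.18° = 40.10°

40.1°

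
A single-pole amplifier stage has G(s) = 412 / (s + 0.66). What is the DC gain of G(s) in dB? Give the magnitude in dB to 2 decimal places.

55.91 dB

G(0) = 412 / 0.66 = 624.24
20 log₁₀(624.24) = 55.907 dB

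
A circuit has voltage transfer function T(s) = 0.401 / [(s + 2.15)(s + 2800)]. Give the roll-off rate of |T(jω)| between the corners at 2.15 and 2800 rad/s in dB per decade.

In this band the factors already past their corner are: pole at 2.15; net slope = -20 dB/decade.

-20 dB/decade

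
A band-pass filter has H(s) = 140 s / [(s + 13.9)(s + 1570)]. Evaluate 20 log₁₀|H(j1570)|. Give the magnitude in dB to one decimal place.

|j1570| = 1570
|j1570 + 13.9| = √(1570² + 13.9²) = 1570
|j1570 + 1570| = √(1570² + 1570²) = 2220
|H(j1570)| = 140 × 1570 / (1570 × 2220) = 0.063052
20 log₁₀(0.063052) = -24.01 dB

-24.0 dB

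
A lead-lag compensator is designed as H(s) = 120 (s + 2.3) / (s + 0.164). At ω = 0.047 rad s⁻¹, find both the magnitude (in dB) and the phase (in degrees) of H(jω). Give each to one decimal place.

|H| = 64.2 dB, ∠H = -14.8°

|j0.047 + 2.3| = √(0.047² + 2.3²) = 2.3
|j0.047 + 0.164| = √(0.047² + 0.164²) = 0.1706
|H(j0.047)| = 120 × 2.3 / 0.1706 = 1618.1
20 log₁₀(1618.1) = 64.18 dB
∠(j0.047 + 2.3) = arctan(0.047/2.3) = 1.17°
∠(j0.047 + 0.164) = arctan(0.047/0.164) = 15.99°
∠H(j0.047) = 1.17° − 15.99° = -14.82°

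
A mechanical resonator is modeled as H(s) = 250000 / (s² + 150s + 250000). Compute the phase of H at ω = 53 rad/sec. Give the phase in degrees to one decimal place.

∠[(j53)² + 150(j53) + 250000] = ∠[2.4719e+05 + j7950] = 1.84°
∠H(j53) = −1.84° = -1.84°

-1.8 deg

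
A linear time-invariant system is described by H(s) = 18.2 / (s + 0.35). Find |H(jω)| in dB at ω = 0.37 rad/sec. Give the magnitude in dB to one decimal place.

31.1 dB

|j0.37 + 0.35| = √(0.37² + 0.35²) = 0.5093
|H(j0.37)| = 18.2 / 0.5093 = 35.734
20 log₁₀(35.734) = 31.06 dB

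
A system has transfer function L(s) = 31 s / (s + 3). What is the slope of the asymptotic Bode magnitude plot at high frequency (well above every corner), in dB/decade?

0 dB/decade

With 1 zero and 1 pole, the high-frequency asymptotic slope is 20 × (1 − 1) = 0 dB/decade.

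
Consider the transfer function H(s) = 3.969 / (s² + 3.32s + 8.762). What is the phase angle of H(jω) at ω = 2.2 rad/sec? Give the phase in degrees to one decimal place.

∠[(j2.2)² + 3.32(j2.2) + 8.762] = ∠[3.922 + j7.304] = 61.77°
∠H(j2.2) = −61.77° = -61.77°

-61.8°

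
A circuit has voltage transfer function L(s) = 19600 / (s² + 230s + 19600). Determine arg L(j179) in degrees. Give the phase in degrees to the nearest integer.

-107°

∠[(j179)² + 230(j179) + 19600] = ∠[-12441 + j41170] = 106.81°
∠L(j179) = −106.81° = -106.81°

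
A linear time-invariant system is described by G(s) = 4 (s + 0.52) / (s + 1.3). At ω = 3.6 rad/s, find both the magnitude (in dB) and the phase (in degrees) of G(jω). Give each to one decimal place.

|G| = 11.6 dB, ∠G = 11.6°

|j3.6 + 0.52| = √(3.6² + 0.52²) = 3.637
|j3.6 + 1.3| = √(3.6² + 1.3²) = 3.828
|G(j3.6)| = 4 × 3.637 / 3.828 = 3.8013
20 log₁₀(3.8013) = 11.60 dB
∠(j3.6 + 0.52) = arctan(3.6/0.52) = 81.78°
∠(j3.6 + 1.3) = arctan(3.6/1.3) = 70.14°
∠G(j3.6) = 81.78° − 70.14° = 11.64°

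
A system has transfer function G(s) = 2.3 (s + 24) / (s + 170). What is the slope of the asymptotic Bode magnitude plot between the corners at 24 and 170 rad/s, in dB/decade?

In this band the factors already past their corner are: zero at 24; net slope = 20 dB/decade.

20 dB/decade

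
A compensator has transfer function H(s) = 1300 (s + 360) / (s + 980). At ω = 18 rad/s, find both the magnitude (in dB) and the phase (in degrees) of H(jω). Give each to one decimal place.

|H| = 53.6 dB, ∠H = 1.8°

|j18 + 360| = √(18² + 360²) = 360.4
|j18 + 980| = √(18² + 980²) = 980.2
|H(j18)| = 1300 × 360.4 / 980.2 = 478.07
20 log₁₀(478.07) = 53.59 dB
∠(j18 + 360) = arctan(18/360) = 2.86°
∠(j18 + 980) = arctan(18/980) = 1.05°
∠H(j18) = 2.86° − 1.05° = 1.81°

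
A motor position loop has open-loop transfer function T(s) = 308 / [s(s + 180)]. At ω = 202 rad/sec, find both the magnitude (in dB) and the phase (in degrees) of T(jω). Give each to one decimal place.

|T| = -45.0 dB, ∠T = -138.3 deg

|j202 + 180| = √(202² + 180²) = 270.6
|j202| = 202
|T(j202)| = 308 / (270.6 × 202) = 0.0056355
20 log₁₀(0.0056355) = -44.98 dB
∠(j202 + 180) = arctan(202/180) = 48.30°
∠(j202) = 90.00°
∠T(j202) = − (48.30° + 90.00°) = -138.30°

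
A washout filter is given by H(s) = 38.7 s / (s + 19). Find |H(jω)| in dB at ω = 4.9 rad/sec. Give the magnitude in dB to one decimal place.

19.7 dB

|j4.9| = 4.9
|j4.9 + 19| = √(4.9² + 19²) = 19.62
|H(j4.9)| = 38.7 × 4.9 / 19.62 = 9.6643
20 log₁₀(9.6643) = 19.70 dB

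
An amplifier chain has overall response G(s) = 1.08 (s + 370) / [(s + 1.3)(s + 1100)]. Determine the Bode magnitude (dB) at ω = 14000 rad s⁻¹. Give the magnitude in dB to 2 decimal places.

|j14000 + 370| = √(14000² + 370²) = 1.4e+04
|j14000 + 1.3| = √(14000² + 1.3²) = 1.4e+04
|j14000 + 1100| = √(14000² + 1100²) = 1.404e+04
|G(j14000)| = 1.08 × 1.4e+04 / (1.4e+04 × 1.404e+04) = 7.6933e-05
20 log₁₀(7.6933e-05) = -82.278 dB

-82.28 dB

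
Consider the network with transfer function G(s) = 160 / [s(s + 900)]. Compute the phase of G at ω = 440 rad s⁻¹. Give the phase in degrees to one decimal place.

-116.1°

∠(j440 + 900) = arctan(440/900) = 26.05°
∠(j440) = 90.00°
∠G(j440) = − (26.05° + 90.00°) = -116.05°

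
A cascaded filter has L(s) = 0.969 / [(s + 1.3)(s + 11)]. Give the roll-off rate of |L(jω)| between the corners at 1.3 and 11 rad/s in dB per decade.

-20 dB/decade

In this band the factors already past their corner are: pole at 1.3; net slope = -20 dB/decade.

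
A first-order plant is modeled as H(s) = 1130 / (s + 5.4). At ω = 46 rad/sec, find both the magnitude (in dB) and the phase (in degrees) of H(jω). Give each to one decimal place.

|j46 + 5.4| = √(46² + 5.4²) = 46.32
|H(j46)| = 1130 / 46.32 = 24.398
20 log₁₀(24.398) = 27.75 dB
∠(j46 + 5.4) = arctan(46/5.4) = 83.30°
∠H(j46) = −83.30° = -83.30°

|H| = 27.7 dB, ∠H = -83.3°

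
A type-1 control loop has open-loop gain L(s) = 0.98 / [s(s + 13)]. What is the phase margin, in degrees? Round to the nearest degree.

90 deg

Gain crossover: |L(jω)| = 1 at ω ≈ 0.0754 rad/s.
∠L(j0.0754) = −90° − arctan(0.0754/13) ≈ -90.33°
PM = 180° + (-90.33°) = 89.67°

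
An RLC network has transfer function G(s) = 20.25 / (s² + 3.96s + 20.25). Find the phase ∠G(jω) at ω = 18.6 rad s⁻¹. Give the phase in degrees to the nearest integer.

-167°

∠[(j18.6)² + 3.96(j18.6) + 20.25] = ∠[-325.71 + j73.656] = 167.26°
∠G(j18.6) = −167.26° = -167.26°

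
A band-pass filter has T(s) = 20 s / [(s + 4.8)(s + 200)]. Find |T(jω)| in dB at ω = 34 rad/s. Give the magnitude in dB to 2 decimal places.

-20.21 dB

|j34| = 34
|j34 + 4.8| = √(34² + 4.8²) = 34.34
|j34 + 200| = √(34² + 200²) = 202.9
|T(j34)| = 20 × 34 / (34.34 × 202.9) = 0.097618
20 log₁₀(0.097618) = -20.209 dB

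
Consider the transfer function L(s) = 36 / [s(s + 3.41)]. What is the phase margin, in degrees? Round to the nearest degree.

Gain crossover: |L(jω)| = 1 at ω ≈ 5.54 rad/s.
∠L(j5.54) = −90° − arctan(5.54/3.41) ≈ -148.37°
PM = 180° + (-148.37°) = 31.63°

32 deg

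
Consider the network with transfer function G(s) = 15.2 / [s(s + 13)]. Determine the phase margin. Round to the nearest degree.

Gain crossover: |G(jω)| = 1 at ω ≈ 1.16 rad/s.
∠G(j1.16) = −90° − arctan(1.16/13) ≈ -95.12°
PM = 180° + (-95.12°) = 84.88°

85°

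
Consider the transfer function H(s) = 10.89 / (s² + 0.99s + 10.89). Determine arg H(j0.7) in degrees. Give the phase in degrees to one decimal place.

∠[(j0.7)² + 0.99(j0.7) + 10.89] = ∠[10.4 + j0.693] = 3.81°
∠H(j0.7) = −3.81° = -3.81°

-3.8 deg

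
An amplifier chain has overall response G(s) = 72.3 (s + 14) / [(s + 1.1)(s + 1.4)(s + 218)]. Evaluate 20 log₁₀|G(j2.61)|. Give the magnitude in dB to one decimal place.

|j2.61 + 14| = √(2.61² + 14²) = 14.24
|j2.61 + 1.1| = √(2.61² + 1.1²) = 2.832
|j2.61 + 1.4| = √(2.61² + 1.4²) = 2.962
|j2.61 + 218| = √(2.61² + 218²) = 218
|G(j2.61)| = 72.3 × 14.24 / (2.832 × 2.962 × 218) = 0.56299
20 log₁₀(0.56299) = -4.99 dB

-5.0 dB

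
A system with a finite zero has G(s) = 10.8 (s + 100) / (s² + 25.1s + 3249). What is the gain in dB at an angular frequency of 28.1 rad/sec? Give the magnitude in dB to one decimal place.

|j28.1 + 100| = √(28.1² + 100²) = 103.9
|(j28.1)² + 25.1(j28.1) + 3249| = |2459.4 + j705.31| = 2559
|G(j28.1)| = 10.8 × 103.9 / 2559 = 0.43847
20 log₁₀(0.43847) = -7.16 dB

-7.2 dB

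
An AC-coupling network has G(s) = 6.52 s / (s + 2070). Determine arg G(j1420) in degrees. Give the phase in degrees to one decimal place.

∠(j1420) = 90.00°
∠(j1420 + 2070) = arctan(1420/2070) = 34.45°
∠G(j1420) = 90.00° − 34.45° = 55.55°

55.6°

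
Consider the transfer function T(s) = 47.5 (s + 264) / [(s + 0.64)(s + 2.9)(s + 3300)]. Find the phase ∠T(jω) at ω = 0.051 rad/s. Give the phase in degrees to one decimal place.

-5.6°

∠(j0.051 + 264) = arctan(0.051/264) = 0.01°
∠(j0.051 + 0.64) = arctan(0.051/0.64) = 4.56°
∠(j0.051 + 2.9) = arctan(0.051/2.9) = 1.01°
∠(j0.051 + 3300) = arctan(0.051/3300) = 0.00°
∠T(j0.051) = 0.01° − (4.56° + 1.01° + 0.00°) = -5.55°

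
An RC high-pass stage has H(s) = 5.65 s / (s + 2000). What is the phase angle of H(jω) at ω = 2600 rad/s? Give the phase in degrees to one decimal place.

∠(j2600) = 90.00°
∠(j2600 + 2000) = arctan(2600/2000) = 52.43°
∠H(j2600) = 90.00° − 52.43° = 37.57°

37.6°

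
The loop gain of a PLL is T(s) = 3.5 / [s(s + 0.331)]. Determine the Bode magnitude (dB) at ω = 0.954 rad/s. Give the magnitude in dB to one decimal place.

|j0.954 + 0.331| = √(0.954² + 0.331²) = 1.01
|j0.954| = 0.954
|T(j0.954)| = 3.5 / (1.01 × 0.954) = 3.6332
20 log₁₀(3.6332) = 11.21 dB

11.2 dB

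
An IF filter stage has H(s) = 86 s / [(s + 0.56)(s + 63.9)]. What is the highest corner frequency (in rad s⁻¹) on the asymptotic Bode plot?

Break frequencies occur at each pole and zero magnitude: 0.56 rad s⁻¹, 63.9 rad s⁻¹.
The highest is 63.9 rad s⁻¹.

63.9 rad s⁻¹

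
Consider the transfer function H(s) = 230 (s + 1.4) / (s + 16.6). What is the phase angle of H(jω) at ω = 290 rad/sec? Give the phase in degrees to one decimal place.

3.0°

∠(j290 + 1.4) = arctan(290/1.4) = 89.72°
∠(j290 + 16.6) = arctan(290/16.6) = 86.72°
∠H(j290) = 89.72° − 86.72° = 3.00°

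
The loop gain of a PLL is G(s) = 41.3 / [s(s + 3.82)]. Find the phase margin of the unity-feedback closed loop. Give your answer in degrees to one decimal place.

Gain crossover: |G(jω)| = 1 at ω ≈ 5.89 rad s⁻¹.
∠G(j5.89) = −90° − arctan(5.89/3.82) ≈ -147.02°
PM = 180° + (-147.02°) = 32.98°

33.0°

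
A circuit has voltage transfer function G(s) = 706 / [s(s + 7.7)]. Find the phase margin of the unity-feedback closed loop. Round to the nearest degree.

Gain crossover: |G(jω)| = 1 at ω ≈ 26 rad s⁻¹.
∠G(j26) = −90° − arctan(26/7.7) ≈ -163.51°
PM = 180° + (-163.51°) = 16.49°

16°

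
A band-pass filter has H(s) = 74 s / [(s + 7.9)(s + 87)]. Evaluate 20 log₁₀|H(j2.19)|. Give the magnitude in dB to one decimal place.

-12.9 dB

|j2.19| = 2.19
|j2.19 + 7.9| = √(2.19² + 7.9²) = 8.198
|j2.19 + 87| = √(2.19² + 87²) = 87.03
|H(j2.19)| = 74 × 2.19 / (8.198 × 87.03) = 0.22715
20 log₁₀(0.22715) = -12.87 dB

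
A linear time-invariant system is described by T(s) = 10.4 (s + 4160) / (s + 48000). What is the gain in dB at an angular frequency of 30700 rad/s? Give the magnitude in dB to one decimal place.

15.0 dB

|j30700 + 4160| = √(30700² + 4160²) = 3.098e+04
|j30700 + 48000| = √(30700² + 48000²) = 5.698e+04
|T(j30700)| = 10.4 × 3.098e+04 / 5.698e+04 = 5.6548
20 log₁₀(5.6548) = 15.05 dB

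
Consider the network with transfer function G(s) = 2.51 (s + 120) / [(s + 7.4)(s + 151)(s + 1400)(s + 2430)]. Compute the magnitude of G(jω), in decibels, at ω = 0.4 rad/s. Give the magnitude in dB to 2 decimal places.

|j0.4 + 120| = √(0.4² + 120²) = 120
|j0.4 + 7.4| = √(0.4² + 7.4²) = 7.411
|j0.4 + 151| = √(0.4² + 151²) = 151
|j0.4 + 1400| = √(0.4² + 1400²) = 1400
|j0.4 + 2430| = √(0.4² + 2430²) = 2430
|G(j0.4)| = 2.51 × 120 / (7.411 × 151 × 1400 × 2430) = 7.9119e-08
20 log₁₀(7.9119e-08) = -142.034 dB

-142.03 dB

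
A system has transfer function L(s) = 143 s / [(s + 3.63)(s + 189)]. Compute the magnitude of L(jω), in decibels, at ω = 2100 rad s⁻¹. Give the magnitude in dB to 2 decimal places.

-23.37 dB

|j2100| = 2100
|j2100 + 3.63| = √(2100² + 3.63²) = 2100
|j2100 + 189| = √(2100² + 189²) = 2108
|L(j2100)| = 143 × 2100 / (2100 × 2108) = 0.067821
20 log₁₀(0.067821) = -23.373 dB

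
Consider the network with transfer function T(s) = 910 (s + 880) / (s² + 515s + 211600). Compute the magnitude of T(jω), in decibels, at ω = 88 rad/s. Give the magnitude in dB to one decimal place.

11.7 dB

|j88 + 880| = √(88² + 880²) = 884.4
|(j88)² + 515(j88) + 211600| = |2.0386e+05 + j45320| = 2.088e+05
|T(j88)| = 910 × 884.4 / 2.088e+05 = 3.8538
20 log₁₀(3.8538) = 11.72 dB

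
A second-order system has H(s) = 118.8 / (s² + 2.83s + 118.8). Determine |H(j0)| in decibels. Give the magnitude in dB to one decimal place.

0.0 dB

H(0) = 118.8 / 118.8 = 1
20 log₁₀(1) = 0.00 dB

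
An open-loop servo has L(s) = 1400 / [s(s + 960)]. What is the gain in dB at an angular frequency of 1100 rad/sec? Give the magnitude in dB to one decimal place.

-61.2 dB

|j1100 + 960| = √(1100² + 960²) = 1460
|j1100| = 1100
|L(j1100)| = 1400 / (1460 × 1100) = 0.00087173
20 log₁₀(0.00087173) = -61.19 dB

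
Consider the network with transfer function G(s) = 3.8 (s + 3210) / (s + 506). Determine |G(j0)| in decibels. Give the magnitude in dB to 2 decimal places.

G(0) = 3.8 × 3210 / 506 = 24.107
20 log₁₀(24.107) = 27.643 dB

27.64 dB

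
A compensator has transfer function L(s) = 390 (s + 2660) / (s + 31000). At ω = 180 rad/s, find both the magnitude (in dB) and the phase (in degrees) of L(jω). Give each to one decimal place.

|j180 + 2660| = √(180² + 2660²) = 2666
|j180 + 31000| = √(180² + 31000²) = 3.1e+04
|L(j180)| = 390 × 2666 / 3.1e+04 = 33.54
20 log₁₀(33.54) = 30.51 dB
∠(j180 + 2660) = arctan(180/2660) = 3.87°
∠(j180 + 31000) = arctan(180/31000) = 0.33°
∠L(j180) = 3.87° − 0.33° = 3.54°

|L| = 30.5 dB, ∠L = 3.5°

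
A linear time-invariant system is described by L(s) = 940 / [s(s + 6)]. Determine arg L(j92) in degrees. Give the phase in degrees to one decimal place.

-176.3°

∠(j92 + 6) = arctan(92/6) = 86.27°
∠(j92) = 90.00°
∠L(j92) = − (86.27° + 90.00°) = -176.27°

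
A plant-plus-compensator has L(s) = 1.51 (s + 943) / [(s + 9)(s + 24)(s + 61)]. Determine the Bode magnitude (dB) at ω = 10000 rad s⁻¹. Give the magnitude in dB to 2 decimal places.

|j10000 + 943| = √(10000² + 943²) = 1.004e+04
|j10000 + 9| = √(10000² + 9²) = 1e+04
|j10000 + 24| = √(10000² + 24²) = 1e+04
|j10000 + 61| = √(10000² + 61²) = 1e+04
|L(j10000)| = 1.51 × 1.004e+04 / (1e+04 × 1e+04 × 1e+04) = 1.5167e-08
20 log₁₀(1.5167e-08) = -156.382 dB

-156.38 dB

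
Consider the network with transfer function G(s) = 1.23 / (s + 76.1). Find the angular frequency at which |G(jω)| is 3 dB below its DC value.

76.1 rad/sec

For a single-pole low-pass, the −3 dB point is at the pole: ω = 76.1 rad/sec.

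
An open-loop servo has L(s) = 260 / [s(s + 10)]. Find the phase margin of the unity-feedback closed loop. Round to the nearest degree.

34°

Gain crossover: |L(jω)| = 1 at ω ≈ 14.7 rad s⁻¹.
∠L(j14.7) = −90° − arctan(14.7/10) ≈ -145.69°
PM = 180° + (-145.69°) = 34.31°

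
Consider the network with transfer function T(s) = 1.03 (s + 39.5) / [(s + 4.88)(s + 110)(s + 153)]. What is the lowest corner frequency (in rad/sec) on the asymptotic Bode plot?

4.88 rad/sec

Break frequencies occur at each pole and zero magnitude: 4.88 rad/sec, 39.5 rad/sec, 110 rad/sec, 153 rad/sec.
The lowest is 4.88 rad/sec.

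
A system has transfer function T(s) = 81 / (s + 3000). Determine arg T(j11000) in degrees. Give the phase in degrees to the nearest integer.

-75°

∠(j11000 + 3000) = arctan(11000/3000) = 74.74°
∠T(j11000) = −74.74° = -74.74°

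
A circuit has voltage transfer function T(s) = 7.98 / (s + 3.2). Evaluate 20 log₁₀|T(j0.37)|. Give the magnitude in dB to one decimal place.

|j0.37 + 3.2| = √(0.37² + 3.2²) = 3.221
|T(j0.37)| = 7.98 / 3.221 = 2.4772
20 log₁₀(2.4772) = 7.88 dB

7.9 dB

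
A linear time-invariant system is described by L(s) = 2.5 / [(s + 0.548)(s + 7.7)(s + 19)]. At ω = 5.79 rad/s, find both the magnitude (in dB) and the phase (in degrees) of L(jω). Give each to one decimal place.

|L| = -53.0 dB, ∠L = -138.5 deg

|j5.79 + 0.548| = √(5.79² + 0.548²) = 5.816
|j5.79 + 7.7| = √(5.79² + 7.7²) = 9.634
|j5.79 + 19| = √(5.79² + 19²) = 19.86
|L(j5.79)| = 2.5 / (5.816 × 9.634 × 19.86) = 0.0022464
20 log₁₀(0.0022464) = -52.97 dB
∠(j5.79 + 0.548) = arctan(5.79/0.548) = 84.59°
∠(j5.79 + 7.7) = arctan(5.79/7.7) = 36.94°
∠(j5.79 + 19) = arctan(5.79/19) = 16.95°
∠L(j5.79) = − (84.59° + 36.94° + 16.95°) = -138.48°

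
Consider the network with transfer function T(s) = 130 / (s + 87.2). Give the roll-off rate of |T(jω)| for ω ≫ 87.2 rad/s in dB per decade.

-20 dB/decade

With 0 zeros and 1 pole, the high-frequency asymptotic slope is 20 × (0 − 1) = -20 dB/decade.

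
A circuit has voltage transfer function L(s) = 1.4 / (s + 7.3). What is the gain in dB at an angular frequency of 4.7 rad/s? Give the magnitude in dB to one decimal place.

|j4.7 + 7.3| = √(4.7² + 7.3²) = 8.682
|L(j4.7)| = 1.4 / 8.682 = 0.16125
20 log₁₀(0.16125) = -15.85 dB

-15.9 dB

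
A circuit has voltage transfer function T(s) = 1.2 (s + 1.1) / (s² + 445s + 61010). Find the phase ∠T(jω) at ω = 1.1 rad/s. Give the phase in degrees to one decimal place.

∠(j1.1 + 1.1) = arctan(1.1/1.1) = 45.00°
∠[(j1.1)² + 445(j1.1) + 61010] = ∠[61009 + j489.5] = 0.46°
∠T(j1.1) = 45.00° − 0.46° = 44.54°

44.5°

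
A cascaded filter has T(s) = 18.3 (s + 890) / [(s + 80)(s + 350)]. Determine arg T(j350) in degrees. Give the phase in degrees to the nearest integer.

-101°

∠(j350 + 890) = arctan(350/890) = 21.47°
∠(j350 + 80) = arctan(350/80) = 77.12°
∠(j350 + 350) = arctan(350/350) = 45.00°
∠T(j350) = 21.47° − (77.12° + 45.00°) = -100.66°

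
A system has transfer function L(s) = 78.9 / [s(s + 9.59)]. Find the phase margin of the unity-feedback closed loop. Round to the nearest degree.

Gain crossover: |L(jω)| = 1 at ω ≈ 6.73 rad/s.
∠L(j6.73) = −90° − arctan(6.73/9.59) ≈ -125.07°
PM = 180° + (-125.07°) = 54.93°

55°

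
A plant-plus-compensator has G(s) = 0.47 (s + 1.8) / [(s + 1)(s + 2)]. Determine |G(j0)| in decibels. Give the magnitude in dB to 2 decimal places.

G(0) = 0.47 × 1.8 / (1 × 2) = 0.423
20 log₁₀(0.423) = -7.473 dB

-7.47 dB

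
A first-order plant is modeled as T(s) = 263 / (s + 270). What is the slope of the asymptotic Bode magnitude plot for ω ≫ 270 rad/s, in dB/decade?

-20 dB/decade

With 0 zeros and 1 pole, the high-frequency asymptotic slope is 20 × (0 − 1) = -20 dB/decade.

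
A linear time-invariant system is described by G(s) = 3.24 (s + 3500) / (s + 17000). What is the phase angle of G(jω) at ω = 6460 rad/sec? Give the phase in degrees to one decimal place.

∠(j6460 + 3500) = arctan(6460/3500) = 61.55°
∠(j6460 + 17000) = arctan(6460/17000) = 20.81°
∠G(j6460) = 61.55° − 20.81° = 40.74°

40.7°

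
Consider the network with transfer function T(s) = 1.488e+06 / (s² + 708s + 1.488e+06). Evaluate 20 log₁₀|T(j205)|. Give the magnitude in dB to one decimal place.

0.2 dB

|(j205)² + 708(j205) + 1.488e+06| = |1.446e+06 + j1.4514e+05| = 1.453e+06
|T(j205)| = 1.488e+06 / 1.453e+06 = 1.0239
20 log₁₀(1.0239) = 0.21 dB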